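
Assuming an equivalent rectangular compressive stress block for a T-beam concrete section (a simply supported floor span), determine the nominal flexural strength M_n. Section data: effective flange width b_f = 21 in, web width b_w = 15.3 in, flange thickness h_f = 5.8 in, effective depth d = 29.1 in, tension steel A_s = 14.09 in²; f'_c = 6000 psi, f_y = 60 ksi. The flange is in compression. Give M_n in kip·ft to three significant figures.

M_n ≈ 1760 kip·ft

Tension: T = A_s f_y = 14.09 × 60 = 845.4 kips.
Try a within the flange: a = T/(0.85 f'_c b_f) = 845.4/(0.85 × 6 × 21) = 7.894 in.
a = 7.894 > h_f = 5.8 in: the block extends into the web. Split into flange-overhang and web parts.
C_f = 0.85 f'_c (b_f − b_w) h_f = 0.85 × 6 × (21 − 15.3) × 5.8 = 168.6 kips.
Remaining web compression depth: a_w = (T − C_f)/(0.85 f'_c b_w) = (845.4 − 168.6)/(0.85 × 6 × 15.3) = 8.674 in.
M_n = C_f(d − h_f/2) + (T − C_f)(d − a_w/2) = 168.6 × (29.1 − 2.9) + 676.8 × (29.1 − 4.337) = 4417.3 + 16759.6 = 21176.9 kip·in.
M_n = 21176.9/12 = 1764.74 kip·ft.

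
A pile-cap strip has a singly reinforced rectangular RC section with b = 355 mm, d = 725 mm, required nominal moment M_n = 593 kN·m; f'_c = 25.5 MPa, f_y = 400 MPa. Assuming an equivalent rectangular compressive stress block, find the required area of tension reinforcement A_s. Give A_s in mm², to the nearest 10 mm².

A_s ≈ 2220 mm²

With M_n = 0.85 f'_c a b (d − a/2), solve the quadratic for a:
a = d − √(d² − 2M_n/(0.85 f'_c b)) = 725 − √(725² − 2 × 593×10⁶/(0.85 × 25.5 × 355)) = 115.50 mm.
A_s = 0.85 f'_c a b / f_y = 0.85 × 25.5 × 115.50 × 355 / 400 = 2221.8 mm².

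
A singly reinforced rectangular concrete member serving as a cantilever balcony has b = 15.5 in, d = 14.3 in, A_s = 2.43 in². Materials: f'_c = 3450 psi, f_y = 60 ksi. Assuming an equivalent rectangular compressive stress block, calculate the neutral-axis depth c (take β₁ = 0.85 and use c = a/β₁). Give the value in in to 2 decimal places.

T = A_s f_y = 2.43 × 60 = 145.8 kips.
a = T/(0.85 f'_c b) = 145.8/(0.85 × 3.45 × 15.5) = 3.2077 in.
With β₁ = 0.85, c = a/β₁ = 3.2077/0.85 = 3.77 in.

c ≈ 3.77 in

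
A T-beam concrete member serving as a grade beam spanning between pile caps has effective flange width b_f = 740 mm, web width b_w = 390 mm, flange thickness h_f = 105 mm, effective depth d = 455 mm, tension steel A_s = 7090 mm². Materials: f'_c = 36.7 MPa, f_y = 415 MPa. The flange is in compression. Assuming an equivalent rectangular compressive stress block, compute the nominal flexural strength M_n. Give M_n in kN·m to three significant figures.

M_n ≈ 1150 kN·m

Tension: T = A_s f_y = 7090 × 415 = 2942350 N.
Try a within the flange: a = T/(0.85 f'_c b_f) = 2942350/(0.85 × 36.7 × 740) = 127.46 mm.
a = 127.46 > h_f = 105 mm: the block extends into the web. Split into flange-overhang and web parts.
C_f = 0.85 f'_c (b_f − b_w) h_f = 0.85 × 36.7 × (740 − 390) × 105 = 1146416 N.
Remaining web compression depth: a_w = (T − C_f)/(0.85 f'_c b_w) = (2942350 − 1146416)/(0.85 × 36.7 × 390) = 147.62 mm.
M_n = C_f(d − h_f/2) + (T − C_f)(d − a_w/2) = 1146416 × (455 − 52.5) + 1795934 × (455 − 73.81) = 461.43 + 684.59 = 1146.02 × 10⁶ N·mm.
M_n = 1146.02 kN·m.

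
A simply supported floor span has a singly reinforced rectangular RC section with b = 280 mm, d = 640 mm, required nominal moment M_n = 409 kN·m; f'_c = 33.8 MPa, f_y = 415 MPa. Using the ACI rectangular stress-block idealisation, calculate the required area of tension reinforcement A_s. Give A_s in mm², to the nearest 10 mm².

With M_n = 0.85 f'_c a b (d − a/2), solve the quadratic for a:
a = d − √(d² − 2M_n/(0.85 f'_c b)) = 640 − √(640² − 2 × 409×10⁶/(0.85 × 33.8 × 280)) = 85.10 mm.
A_s = 0.85 f'_c a b / f_y = 0.85 × 33.8 × 85.10 × 280 / 415 = 1649.6 mm².

A_s ≈ 1650 mm²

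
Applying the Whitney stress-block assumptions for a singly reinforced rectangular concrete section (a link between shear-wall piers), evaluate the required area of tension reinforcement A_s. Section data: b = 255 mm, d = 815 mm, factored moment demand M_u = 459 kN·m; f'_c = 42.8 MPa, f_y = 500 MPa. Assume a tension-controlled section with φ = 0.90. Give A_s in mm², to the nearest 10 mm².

M_n = M_u/φ = 459/0.90 = 510 kN·m.
With M_n = 0.85 f'_c a b (d − a/2), solve the quadratic for a:
a = d − √(d² − 2M_n/(0.85 f'_c b)) = 815 − √(815² − 2 × 510×10⁶/(0.85 × 42.8 × 255)) = 70.50 mm.
A_s = 0.85 f'_c a b / f_y = 0.85 × 42.8 × 70.50 × 255 / 500 = 1308.0 mm².

A_s ≈ 1310 mm²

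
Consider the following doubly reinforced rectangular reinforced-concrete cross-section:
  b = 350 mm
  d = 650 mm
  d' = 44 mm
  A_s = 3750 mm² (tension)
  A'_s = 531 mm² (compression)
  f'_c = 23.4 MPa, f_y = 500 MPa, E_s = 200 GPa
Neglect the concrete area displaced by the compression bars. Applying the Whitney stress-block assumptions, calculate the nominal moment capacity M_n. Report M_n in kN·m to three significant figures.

Assume both tension and compression steel yield.
Net tension couple steel: A_s − A'_s = 3219 mm².
a = (A_s − A'_s) f_y / (0.85 f'_c b) = 1609500/(0.85 × 23.4 × 350) = 231.20 mm.
c = a/β₁ = 231.20/0.85 = 272.00 mm; ε'_s = 0.003(c − d')/c = 0.0025 ≥ f_y/E_s = 0.0025, so compression steel does yield.
M_n = (A_s − A'_s) f_y (d − a/2) + A'_s f_y (d − d') = [1609500 × (650 − 115.6) + 265500 × (650 − 44)] × 10⁻⁶ = 860.12 + 160.89 = 1021.01 kN·m.

M_n ≈ 1020 kN·m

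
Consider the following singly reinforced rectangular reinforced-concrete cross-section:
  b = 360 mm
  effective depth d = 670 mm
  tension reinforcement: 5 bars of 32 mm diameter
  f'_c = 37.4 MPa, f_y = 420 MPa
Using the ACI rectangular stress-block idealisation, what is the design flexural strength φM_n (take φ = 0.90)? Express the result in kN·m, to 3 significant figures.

φM_n ≈ 906 kN·m

A_s = 5 × 804 = 4020 mm².
T = A_s f_y = 4020 × 420 = 1688400 N = 1688.4 kN.
From C = T: a = T/(0.85 f'_c b) = 1688400/(0.85 × 37.4 × 360) = 147.53 mm.
M_n = T(d − a/2) = 1688.4 kN × (670 − 73.765) mm = 1006.68 kN·m.
φM_n = 0.90 × 1006.68 = 906.01 kN·m.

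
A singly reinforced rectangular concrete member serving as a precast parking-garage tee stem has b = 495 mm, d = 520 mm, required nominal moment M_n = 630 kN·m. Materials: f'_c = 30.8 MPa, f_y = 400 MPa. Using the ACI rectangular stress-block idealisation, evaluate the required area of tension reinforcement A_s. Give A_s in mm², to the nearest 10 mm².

With M_n = 0.85 f'_c a b (d − a/2), solve the quadratic for a:
a = d − √(d² − 2M_n/(0.85 f'_c b)) = 520 − √(520² − 2 × 630×10⁶/(0.85 × 30.8 × 495)) = 103.86 mm.
A_s = 0.85 f'_c a b / f_y = 0.85 × 30.8 × 103.86 × 495 / 400 = 3364.8 mm².

A_s ≈ 3360 mm²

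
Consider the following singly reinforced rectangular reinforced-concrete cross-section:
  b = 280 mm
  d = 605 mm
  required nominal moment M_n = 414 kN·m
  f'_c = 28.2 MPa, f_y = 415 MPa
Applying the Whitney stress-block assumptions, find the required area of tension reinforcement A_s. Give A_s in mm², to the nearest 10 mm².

With M_n = 0.85 f'_c a b (d − a/2), solve the quadratic for a:
a = d − √(d² − 2M_n/(0.85 f'_c b)) = 605 − √(605² − 2 × 414×10⁶/(0.85 × 28.2 × 280)) = 112.40 mm.
A_s = 0.85 f'_c a b / f_y = 0.85 × 28.2 × 112.40 × 280 / 415 = 1817.8 mm².

A_s ≈ 1820 mm²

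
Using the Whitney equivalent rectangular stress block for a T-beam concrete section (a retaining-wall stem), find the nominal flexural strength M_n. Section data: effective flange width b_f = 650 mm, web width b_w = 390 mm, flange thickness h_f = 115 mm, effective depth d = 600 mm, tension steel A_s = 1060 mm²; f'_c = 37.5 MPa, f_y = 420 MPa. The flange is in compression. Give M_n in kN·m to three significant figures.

M_n ≈ 262 kN·m

Tension: T = A_s f_y = 1060 × 420 = 445200 N.
Try a within the flange: a = T/(0.85 f'_c b_f) = 445200/(0.85 × 37.5 × 650) = 21.49 mm.
Since a = 21.49 ≤ h_f = 115 mm, the stress block lies entirely in the flange; analyse as a rectangular beam of width b_f.
M_n = T(d − a/2) = 445200 × (600 − 10.745) = 262.34 × 10⁶ N·mm.
M_n = 262.34 kN·m.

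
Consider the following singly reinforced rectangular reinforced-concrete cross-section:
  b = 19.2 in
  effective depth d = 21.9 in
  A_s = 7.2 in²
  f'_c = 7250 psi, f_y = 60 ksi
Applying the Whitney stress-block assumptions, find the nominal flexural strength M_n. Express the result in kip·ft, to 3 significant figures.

M_n ≈ 723 kip·ft

T = A_s f_y = 7.2 × 60 = 432 kips.
a = T/(0.85 f'_c b) = 432/(0.85 × 7.25 × 19.2) = 3.651 in.
M_n = T(d − a/2) = 432 × (21.9 − 1.8255) = 8672.2 kip·in = 8672.2/12 = 722.68 kip·ft.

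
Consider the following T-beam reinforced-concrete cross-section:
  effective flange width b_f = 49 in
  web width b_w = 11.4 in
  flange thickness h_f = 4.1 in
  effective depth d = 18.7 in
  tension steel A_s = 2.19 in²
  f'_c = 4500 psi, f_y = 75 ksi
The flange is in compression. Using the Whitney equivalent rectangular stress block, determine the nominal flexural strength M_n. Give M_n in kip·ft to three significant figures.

M_n ≈ 250 kip·ft

Tension: T = A_s f_y = 2.19 × 75 = 164.25 kips.
Try a within the flange: a = T/(0.85 f'_c b_f) = 164.25/(0.85 × 4.5 × 49) = 0.876 in.
Since a = 0.876 ≤ h_f = 4.1 in, the stress block lies entirely in the flange; analyse as a rectangular beam of width b_f.
M_n = T(d − a/2) = 164.25 × (18.7 − 0.438) = 2999.5 kip·in.
M_n = 2999.5/12 = 249.96 kip·ft.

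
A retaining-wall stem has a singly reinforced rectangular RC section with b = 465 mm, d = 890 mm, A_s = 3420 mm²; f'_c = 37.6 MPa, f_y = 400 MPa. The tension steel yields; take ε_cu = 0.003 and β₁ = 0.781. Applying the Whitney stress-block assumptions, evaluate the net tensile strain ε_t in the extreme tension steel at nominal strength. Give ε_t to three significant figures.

a = A_s f_y/(0.85 f'_c b) = 92.05 mm.
β₁ = 0.781, so c = a/β₁ = 92.05/0.781 = 117.86 mm.
From the linear strain diagram with ε_cu = 0.003: ε_t = 0.003 (d − c)/c = 0.003 × (890 − 117.86)/117.86 = 0.0197.
Since ε_t ≥ 0.005, the section is tension-controlled.

ε_t ≈ 0.0197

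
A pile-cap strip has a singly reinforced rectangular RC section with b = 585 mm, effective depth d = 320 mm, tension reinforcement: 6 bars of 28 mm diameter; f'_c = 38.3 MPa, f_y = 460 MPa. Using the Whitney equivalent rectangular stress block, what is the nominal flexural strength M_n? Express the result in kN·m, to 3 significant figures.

A_s = 6 × 616 = 3696 mm².
T = A_s f_y = 3696 × 460 = 1700160 N = 1700.16 kN.
From C = T: a = T/(0.85 f'_c b) = 1700160/(0.85 × 38.3 × 585) = 89.27 mm.
M_n = T(d − a/2) = 1700.16 kN × (320 − 44.635) mm = 468.16 kN·m.

M_n ≈ 468 kN·m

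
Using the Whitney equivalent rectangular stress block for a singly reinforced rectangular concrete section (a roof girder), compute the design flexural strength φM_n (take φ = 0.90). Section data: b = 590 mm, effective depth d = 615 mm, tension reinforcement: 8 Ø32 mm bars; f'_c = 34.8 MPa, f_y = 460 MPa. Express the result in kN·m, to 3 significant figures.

φM_n ≈ 1410 kN·m

A_s = 8 × 804 = 6432 mm².
T = A_s f_y = 6432 × 460 = 2958720 N = 2958.72 kN.
From C = T: a = T/(0.85 f'_c b) = 2958720/(0.85 × 34.8 × 590) = 169.53 mm.
M_n = T(d − a/2) = 2958.72 kN × (615 − 84.765) mm = 1568.82 kN·m.
φM_n = 0.90 × 1568.82 = 1411.94 kN·m.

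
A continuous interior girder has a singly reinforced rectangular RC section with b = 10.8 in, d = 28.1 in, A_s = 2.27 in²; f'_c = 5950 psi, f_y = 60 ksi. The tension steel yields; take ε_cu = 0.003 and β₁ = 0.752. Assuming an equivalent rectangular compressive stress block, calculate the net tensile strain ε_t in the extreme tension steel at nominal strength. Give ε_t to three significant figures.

a = A_s f_y/(0.85 f'_c b) = 2.494 in.
β₁ = 0.752, so c = a/β₁ = 2.494/0.752 = 3.316 in.
From the linear strain diagram with ε_cu = 0.003: ε_t = 0.003 (d − c)/c = 0.003 × (28.1 − 3.316)/3.316 = 0.0224.
Since ε_t ≥ 0.005, the section is tension-controlled.

ε_t ≈ 0.0224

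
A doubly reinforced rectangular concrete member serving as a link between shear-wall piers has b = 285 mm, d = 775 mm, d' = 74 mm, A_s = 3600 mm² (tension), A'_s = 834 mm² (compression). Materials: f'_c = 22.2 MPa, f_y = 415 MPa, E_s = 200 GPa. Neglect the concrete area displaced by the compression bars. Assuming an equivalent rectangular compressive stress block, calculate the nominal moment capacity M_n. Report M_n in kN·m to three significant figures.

Assume both tension and compression steel yield.
Net tension couple steel: A_s − A'_s = 2766 mm².
a = (A_s − A'_s) f_y / (0.85 f'_c b) = 1147890/(0.85 × 22.2 × 285) = 213.44 mm.
c = a/β₁ = 213.44/0.85 = 251.11 mm; ε'_s = 0.003(c − d')/c = 0.0021 ≥ f_y/E_s = 0.0021, so compression steel does yield.
M_n = (A_s − A'_s) f_y (d − a/2) + A'_s f_y (d − d') = [1147890 × (775 − 106.72) + 346110 × (775 − 74)] × 10⁻⁶ = 767.11 + 242.62 = 1009.73 kN·m.

M_n ≈ 1010 kN·m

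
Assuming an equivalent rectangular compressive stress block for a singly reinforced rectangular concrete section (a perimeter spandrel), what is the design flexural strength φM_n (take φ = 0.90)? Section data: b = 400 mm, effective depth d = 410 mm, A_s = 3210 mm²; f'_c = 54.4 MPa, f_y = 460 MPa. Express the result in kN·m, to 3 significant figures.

T = A_s f_y = 3210 × 460 = 1476600 N = 1476.6 kN.
From C = T: a = T/(0.85 f'_c b) = 1476600/(0.85 × 54.4 × 400) = 79.83 mm.
M_n = T(d − a/2) = 1476.6 kN × (410 − 39.915) mm = 546.47 kN·m.
φM_n = 0.90 × 546.47 = 491.82 kN·m.

φM_n ≈ 492 kN·m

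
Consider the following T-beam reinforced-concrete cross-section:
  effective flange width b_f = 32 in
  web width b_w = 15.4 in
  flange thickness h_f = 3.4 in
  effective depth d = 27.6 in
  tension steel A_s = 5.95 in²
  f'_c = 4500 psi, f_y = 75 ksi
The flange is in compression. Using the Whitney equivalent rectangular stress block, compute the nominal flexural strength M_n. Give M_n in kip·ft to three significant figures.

Tension: T = A_s f_y = 5.95 × 75 = 446.25 kips.
Try a within the flange: a = T/(0.85 f'_c b_f) = 446.25/(0.85 × 4.5 × 32) = 3.646 in.
a = 3.646 > h_f = 3.4 in: the block extends into the web. Split into flange-overhang and web parts.
C_f = 0.85 f'_c (b_f − b_w) h_f = 0.85 × 4.5 × (32 − 15.4) × 3.4 = 215.9 kips.
Remaining web compression depth: a_w = (T − C_f)/(0.85 f'_c b_w) = (446.25 − 215.9)/(0.85 × 4.5 × 15.4) = 3.911 in.
M_n = C_f(d − h_f/2) + (T − C_f)(d − a_w/2) = 215.9 × (27.6 − 1.7) + 230.35 × (27.6 − 1.9555) = 5591.8 + 5907.2 = 11499.0 kip·in.
M_n = 11499.0/12 = 958.25 kip·ft.

M_n ≈ 958 kip·ft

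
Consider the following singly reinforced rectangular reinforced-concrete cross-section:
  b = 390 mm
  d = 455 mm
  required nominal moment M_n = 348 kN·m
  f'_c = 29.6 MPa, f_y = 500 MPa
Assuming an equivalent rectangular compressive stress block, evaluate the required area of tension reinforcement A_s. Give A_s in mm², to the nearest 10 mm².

A_s ≈ 1690 mm²

With M_n = 0.85 f'_c a b (d − a/2), solve the quadratic for a:
a = d − √(d² − 2M_n/(0.85 f'_c b)) = 455 − √(455² − 2 × 348×10⁶/(0.85 × 29.6 × 390)) = 86.09 mm.
A_s = 0.85 f'_c a b / f_y = 0.85 × 29.6 × 86.09 × 390 / 500 = 1689.5 mm².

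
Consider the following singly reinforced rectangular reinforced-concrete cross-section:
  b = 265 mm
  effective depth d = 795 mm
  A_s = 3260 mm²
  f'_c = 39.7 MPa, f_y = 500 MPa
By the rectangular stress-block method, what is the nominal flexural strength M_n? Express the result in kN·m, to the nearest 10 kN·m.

T = A_s f_y = 3260 × 500 = 1630000 N = 1630 kN.
From C = T: a = T/(0.85 f'_c b) = 1630000/(0.85 × 39.7 × 265) = 182.28 mm.
M_n = T(d − a/2) = 1630 kN × (795 − 91.14) mm = 1147.29 kN·m.

M_n ≈ 1150 kN·m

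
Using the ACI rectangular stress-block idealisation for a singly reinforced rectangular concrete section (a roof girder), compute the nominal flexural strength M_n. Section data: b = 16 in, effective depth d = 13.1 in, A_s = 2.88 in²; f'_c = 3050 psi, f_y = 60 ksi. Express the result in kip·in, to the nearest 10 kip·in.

T = A_s f_y = 2.88 × 60 = 172.8 kips.
a = T/(0.85 f'_c b) = 172.8/(0.85 × 3.05 × 16) = 4.166 in.
M_n = T(d − a/2) = 172.8 × (13.1 − 2.083) = 1903.7 kip·in.

M_n ≈ 1900 kip·in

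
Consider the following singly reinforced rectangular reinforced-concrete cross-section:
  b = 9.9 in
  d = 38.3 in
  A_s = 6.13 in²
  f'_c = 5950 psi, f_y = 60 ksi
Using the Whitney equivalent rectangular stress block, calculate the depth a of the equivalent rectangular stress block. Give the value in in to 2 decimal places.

a ≈ 7.35 in

T = A_s f_y = 6.13 × 60 = 367.8 kips.
a = T/(0.85 f'_c b) = 367.8/(0.85 × 5.95 × 9.9) = 7.35 in.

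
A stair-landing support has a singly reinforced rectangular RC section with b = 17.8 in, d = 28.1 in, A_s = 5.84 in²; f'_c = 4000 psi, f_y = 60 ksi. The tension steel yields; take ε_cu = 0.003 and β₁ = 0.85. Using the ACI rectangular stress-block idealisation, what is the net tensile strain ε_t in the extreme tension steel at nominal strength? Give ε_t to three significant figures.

ε_t ≈ 0.00938

a = A_s f_y/(0.85 f'_c b) = 5.790 in.
β₁ = 0.85, so c = a/β₁ = 5.790/0.85 = 6.812 in.
From the linear strain diagram with ε_cu = 0.003: ε_t = 0.003 (d − c)/c = 0.003 × (28.1 − 6.812)/6.812 = 0.00938.
Since ε_t ≥ 0.005, the section is tension-controlled.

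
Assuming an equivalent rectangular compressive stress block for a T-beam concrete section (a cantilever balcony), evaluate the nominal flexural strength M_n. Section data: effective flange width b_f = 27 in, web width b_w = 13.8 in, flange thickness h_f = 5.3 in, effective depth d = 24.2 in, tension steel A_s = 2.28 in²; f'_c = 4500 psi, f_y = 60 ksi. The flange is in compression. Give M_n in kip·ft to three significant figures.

M_n ≈ 268 kip·ft

Tension: T = A_s f_y = 2.28 × 60 = 136.8 kips.
Try a within the flange: a = T/(0.85 f'_c b_f) = 136.8/(0.85 × 4.5 × 27) = 1.325 in.
Since a = 1.325 ≤ h_f = 5.3 in, the stress block lies entirely in the flange; analyse as a rectangular beam of width b_f.
M_n = T(d − a/2) = 136.8 × (24.2 − 0.6625) = 3219.9 kip·in.
M_n = 3219.9/12 = 268.33 kip·ft.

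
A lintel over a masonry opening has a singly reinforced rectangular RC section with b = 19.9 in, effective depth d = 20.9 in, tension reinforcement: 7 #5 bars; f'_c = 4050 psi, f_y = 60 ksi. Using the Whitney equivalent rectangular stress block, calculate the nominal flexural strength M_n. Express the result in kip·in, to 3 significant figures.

A_s = 7 × 0.31 = 2.17 in².
T = A_s f_y = 2.17 × 60 = 130.2 kips.
a = T/(0.85 f'_c b) = 130.2/(0.85 × 4.05 × 19.9) = 1.901 in.
M_n = T(d − a/2) = 130.2 × (20.9 − 0.9505) = 2597.4 kip·in.

M_n ≈ 2600 kip·in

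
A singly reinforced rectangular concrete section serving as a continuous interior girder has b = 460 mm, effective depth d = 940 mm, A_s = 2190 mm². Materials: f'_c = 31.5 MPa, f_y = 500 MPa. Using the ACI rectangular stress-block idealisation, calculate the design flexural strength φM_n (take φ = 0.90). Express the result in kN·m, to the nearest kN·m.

φM_n ≈ 883 kN·m

T = A_s f_y = 2190 × 500 = 1095000 N = 1095 kN.
From C = T: a = T/(0.85 f'_c b) = 1095000/(0.85 × 31.5 × 460) = 88.91 mm.
M_n = T(d − a/2) = 1095 kN × (940 − 44.455) mm = 980.62 kN·m.
φM_n = 0.90 × 980.62 = 882.56 kN·m.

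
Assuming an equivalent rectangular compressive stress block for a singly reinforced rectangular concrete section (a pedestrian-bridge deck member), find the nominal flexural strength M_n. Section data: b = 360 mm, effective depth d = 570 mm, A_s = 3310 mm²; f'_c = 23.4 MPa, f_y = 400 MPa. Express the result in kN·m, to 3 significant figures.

M_n ≈ 632 kN·m

T = A_s f_y = 3310 × 400 = 1324000 N = 1324 kN.
From C = T: a = T/(0.85 f'_c b) = 1324000/(0.85 × 23.4 × 360) = 184.91 mm.
M_n = T(d − a/2) = 1324 kN × (570 − 92.455) mm = 632.27 kN·m.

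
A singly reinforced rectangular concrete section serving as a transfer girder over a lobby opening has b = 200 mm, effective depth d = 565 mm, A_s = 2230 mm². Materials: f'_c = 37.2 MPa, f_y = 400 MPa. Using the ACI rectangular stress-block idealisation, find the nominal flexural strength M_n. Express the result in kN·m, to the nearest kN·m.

T = A_s f_y = 2230 × 400 = 892000 N = 892 kN.
From C = T: a = T/(0.85 f'_c b) = 892000/(0.85 × 37.2 × 200) = 141.05 mm.
M_n = T(d − a/2) = 892 kN × (565 − 70.525) mm = 441.07 kN·m.

M_n ≈ 441 kN·m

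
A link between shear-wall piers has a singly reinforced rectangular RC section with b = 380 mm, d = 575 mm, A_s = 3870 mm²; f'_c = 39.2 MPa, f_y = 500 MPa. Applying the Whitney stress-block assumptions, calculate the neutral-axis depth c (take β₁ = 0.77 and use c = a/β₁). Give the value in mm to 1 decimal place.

T = A_s f_y = 3870 × 500 = 1935000 N = 1935 kN.
Setting C = 0.85 f'_c a b equal to T: a = 1935000/(0.85 × 39.2 × 380) = 152.824 mm.
With β₁ = 0.77, c = a/β₁ = 152.824/0.77 = 198.5 mm.

c ≈ 198.5 mm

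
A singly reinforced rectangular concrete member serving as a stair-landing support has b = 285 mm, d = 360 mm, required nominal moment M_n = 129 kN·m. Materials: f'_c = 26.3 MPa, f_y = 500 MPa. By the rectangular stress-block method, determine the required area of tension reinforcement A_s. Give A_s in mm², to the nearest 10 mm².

A_s ≈ 780 mm²

With M_n = 0.85 f'_c a b (d − a/2), solve the quadratic for a:
a = d − √(d² − 2M_n/(0.85 f'_c b)) = 360 − √(360² − 2 × 129×10⁶/(0.85 × 26.3 × 285)) = 61.50 mm.
A_s = 0.85 f'_c a b / f_y = 0.85 × 26.3 × 61.50 × 285 / 500 = 783.7 mm².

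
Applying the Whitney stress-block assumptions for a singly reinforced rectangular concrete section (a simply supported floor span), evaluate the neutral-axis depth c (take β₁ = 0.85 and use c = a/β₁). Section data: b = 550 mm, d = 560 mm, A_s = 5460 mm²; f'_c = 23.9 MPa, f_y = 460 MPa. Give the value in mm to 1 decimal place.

T = A_s f_y = 5460 × 460 = 2511600 N = 2511.6 kN.
Setting C = 0.85 f'_c a b equal to T: a = 2511600/(0.85 × 23.9 × 550) = 224.787 mm.
With β₁ = 0.85, c = a/β₁ = 224.787/0.85 = 264.5 mm.

c ≈ 264.5 mm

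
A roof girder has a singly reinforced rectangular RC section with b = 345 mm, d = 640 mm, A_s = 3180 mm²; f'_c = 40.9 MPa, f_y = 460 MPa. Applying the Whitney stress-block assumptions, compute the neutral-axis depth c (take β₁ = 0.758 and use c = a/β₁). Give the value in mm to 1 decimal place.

c ≈ 160.9 mm

T = A_s f_y = 3180 × 460 = 1462800 N = 1462.8 kN.
Setting C = 0.85 f'_c a b equal to T: a = 1462800/(0.85 × 40.9 × 345) = 121.962 mm.
With β₁ = 0.758, c = a/β₁ = 121.962/0.758 = 160.9 mm.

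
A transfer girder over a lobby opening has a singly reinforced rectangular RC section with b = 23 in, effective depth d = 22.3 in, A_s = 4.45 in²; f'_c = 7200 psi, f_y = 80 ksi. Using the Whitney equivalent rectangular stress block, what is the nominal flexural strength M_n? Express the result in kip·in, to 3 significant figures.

T = A_s f_y = 4.45 × 80 = 356 kips.
a = T/(0.85 f'_c b) = 356/(0.85 × 7.2 × 23) = 2.529 in.
M_n = T(d − a/2) = 356 × (22.3 − 1.2645) = 7488.6 kip·in.

M_n ≈ 7490 kip·in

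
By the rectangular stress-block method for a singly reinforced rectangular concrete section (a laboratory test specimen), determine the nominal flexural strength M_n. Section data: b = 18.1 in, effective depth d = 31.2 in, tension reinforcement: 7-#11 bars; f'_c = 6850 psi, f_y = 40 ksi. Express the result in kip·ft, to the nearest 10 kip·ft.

A_s = 7 × 1.56 = 10.92 in².
T = A_s f_y = 10.92 × 40 = 436.8 kips.
a = T/(0.85 f'_c b) = 436.8/(0.85 × 6.85 × 18.1) = 4.145 in.
M_n = T(d − a/2) = 436.8 × (31.2 − 2.0725) = 12722.9 kip·in = 12722.9/12 = 1060.24 kip·ft.

M_n ≈ 1060 kip·ft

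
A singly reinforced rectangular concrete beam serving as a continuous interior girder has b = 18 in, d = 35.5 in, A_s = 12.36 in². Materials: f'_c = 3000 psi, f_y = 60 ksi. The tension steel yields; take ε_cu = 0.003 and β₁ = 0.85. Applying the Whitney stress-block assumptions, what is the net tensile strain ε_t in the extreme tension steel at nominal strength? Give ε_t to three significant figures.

a = A_s f_y/(0.85 f'_c b) = 16.157 in.
β₁ = 0.85, so c = a/β₁ = 16.157/0.85 = 19.008 in.
From the linear strain diagram with ε_cu = 0.003: ε_t = 0.003 (d − c)/c = 0.003 × (35.5 − 19.008)/19.008 = 0.00260.
ε_t < 0.004 — the section is over-reinforced for flexure under ACI limits.

ε_t ≈ 0.00260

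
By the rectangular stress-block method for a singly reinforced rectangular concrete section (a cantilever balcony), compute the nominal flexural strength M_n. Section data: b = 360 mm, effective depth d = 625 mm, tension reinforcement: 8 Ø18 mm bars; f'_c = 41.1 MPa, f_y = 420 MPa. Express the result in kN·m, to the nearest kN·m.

M_n ≈ 504 kN·m

A_s = 8 × 254 = 2032 mm².
T = A_s f_y = 2032 × 420 = 853440 N = 853.44 kN.
From C = T: a = T/(0.85 f'_c b) = 853440/(0.85 × 41.1 × 360) = 67.86 mm.
M_n = T(d − a/2) = 853.44 kN × (625 − 33.93) mm = 504.44 kN·m.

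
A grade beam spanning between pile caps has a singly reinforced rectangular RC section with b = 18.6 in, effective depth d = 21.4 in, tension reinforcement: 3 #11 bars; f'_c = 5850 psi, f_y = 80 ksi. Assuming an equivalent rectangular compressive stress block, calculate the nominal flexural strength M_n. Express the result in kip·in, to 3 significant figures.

M_n ≈ 7250 kip·in

A_s = 3 × 1.56 = 4.68 in².
T = A_s f_y = 4.68 × 80 = 374.4 kips.
a = T/(0.85 f'_c b) = 374.4/(0.85 × 5.85 × 18.6) = 4.048 in.
M_n = T(d − a/2) = 374.4 × (21.4 − 2.024) = 7254.4 kip·in.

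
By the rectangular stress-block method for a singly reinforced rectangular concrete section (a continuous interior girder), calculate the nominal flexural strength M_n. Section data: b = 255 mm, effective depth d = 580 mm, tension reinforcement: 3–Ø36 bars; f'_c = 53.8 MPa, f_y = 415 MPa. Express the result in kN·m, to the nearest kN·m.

M_n ≈ 666 kN·m

A_s = 3 × 1018 = 3054 mm².
T = A_s f_y = 3054 × 415 = 1267410 N = 1267.41 kN.
From C = T: a = T/(0.85 f'_c b) = 1267410/(0.85 × 53.8 × 255) = 108.69 mm.
M_n = T(d − a/2) = 1267.41 kN × (580 − 54.345) mm = 666.22 kN·m.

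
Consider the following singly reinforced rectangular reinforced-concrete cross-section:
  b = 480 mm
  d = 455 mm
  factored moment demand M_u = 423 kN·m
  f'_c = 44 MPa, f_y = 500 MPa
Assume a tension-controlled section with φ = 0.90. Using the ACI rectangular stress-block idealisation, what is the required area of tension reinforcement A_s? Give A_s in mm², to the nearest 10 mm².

A_s ≈ 2220 mm²

M_n = M_u/φ = 423/0.90 = 470 kN·m.
With M_n = 0.85 f'_c a b (d − a/2), solve the quadratic for a:
a = d − √(d² − 2M_n/(0.85 f'_c b)) = 455 − √(455² − 2 × 470×10⁶/(0.85 × 44 × 480)) = 61.73 mm.
A_s = 0.85 f'_c a b / f_y = 0.85 × 44 × 61.73 × 480 / 500 = 2216.4 mm².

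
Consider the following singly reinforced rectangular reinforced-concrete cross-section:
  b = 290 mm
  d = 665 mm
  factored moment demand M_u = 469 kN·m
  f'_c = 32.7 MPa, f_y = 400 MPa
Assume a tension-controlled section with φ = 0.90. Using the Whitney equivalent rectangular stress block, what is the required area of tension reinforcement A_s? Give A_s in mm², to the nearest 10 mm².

M_n = M_u/φ = 469/0.90 = 521.111 kN·m.
With M_n = 0.85 f'_c a b (d − a/2), solve the quadratic for a:
a = d − √(d² − 2M_n/(0.85 f'_c b)) = 665 − √(665² − 2 × 521.111×10⁶/(0.85 × 32.7 × 290)) = 105.60 mm.
A_s = 0.85 f'_c a b / f_y = 0.85 × 32.7 × 105.60 × 290 / 400 = 2128.0 mm².

A_s ≈ 2130 mm²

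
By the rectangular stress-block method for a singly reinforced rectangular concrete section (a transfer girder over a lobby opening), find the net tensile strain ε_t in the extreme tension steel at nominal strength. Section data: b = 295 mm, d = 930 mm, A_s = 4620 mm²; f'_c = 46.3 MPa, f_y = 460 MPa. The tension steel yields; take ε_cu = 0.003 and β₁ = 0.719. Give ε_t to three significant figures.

a = A_s f_y/(0.85 f'_c b) = 183.05 mm.
β₁ = 0.719, so c = a/β₁ = 183.05/0.719 = 254.59 mm.
From the linear strain diagram with ε_cu = 0.003: ε_t = 0.003 (d − c)/c = 0.003 × (930 − 254.59)/254.59 = 0.00796.
Since ε_t ≥ 0.005, the section is tension-controlled.

ε_t ≈ 0.00796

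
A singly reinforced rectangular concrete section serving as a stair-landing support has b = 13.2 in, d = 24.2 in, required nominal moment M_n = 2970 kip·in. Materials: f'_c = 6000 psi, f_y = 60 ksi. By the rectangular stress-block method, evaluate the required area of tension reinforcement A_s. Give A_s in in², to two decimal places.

A_s ≈ 2.13 in²

From M_n = 0.85 f'_c a b (d − a/2):
a = d − √(d² − 2M_n/(0.85 f'_c b)) = 24.2 − √(24.2² − 2 × 2970/(0.85 × 6 × 13.2)) = 1.897 in.
A_s = 0.85 f'_c a b / f_y = 0.85 × 6 × 1.897 × 13.2 / 60 = 2.128 in².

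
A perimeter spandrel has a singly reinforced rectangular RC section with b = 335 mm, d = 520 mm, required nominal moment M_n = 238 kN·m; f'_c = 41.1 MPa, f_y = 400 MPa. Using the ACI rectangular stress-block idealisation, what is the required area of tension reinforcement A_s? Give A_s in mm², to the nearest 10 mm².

With M_n = 0.85 f'_c a b (d − a/2), solve the quadratic for a:
a = d − √(d² − 2M_n/(0.85 f'_c b)) = 520 − √(520² − 2 × 238×10⁶/(0.85 × 41.1 × 335)) = 40.70 mm.
A_s = 0.85 f'_c a b / f_y = 0.85 × 41.1 × 40.70 × 335 / 400 = 1190.8 mm².

A_s ≈ 1190 mm²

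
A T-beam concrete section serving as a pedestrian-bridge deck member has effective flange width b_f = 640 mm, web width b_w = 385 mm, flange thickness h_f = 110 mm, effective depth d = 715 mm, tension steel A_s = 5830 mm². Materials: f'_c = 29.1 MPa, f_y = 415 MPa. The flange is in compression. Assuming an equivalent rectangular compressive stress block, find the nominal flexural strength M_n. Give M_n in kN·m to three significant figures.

Tension: T = A_s f_y = 5830 × 415 = 2419450 N.
Try a within the flange: a = T/(0.85 f'_c b_f) = 2419450/(0.85 × 29.1 × 640) = 152.84 mm.
a = 152.84 > h_f = 110 mm: the block extends into the web. Split into flange-overhang and web parts.
C_f = 0.85 f'_c (b_f − b_w) h_f = 0.85 × 29.1 × (640 − 385) × 110 = 693817 N.
Remaining web compression depth: a_w = (T − C_f)/(0.85 f'_c b_w) = (2419450 − 693817)/(0.85 × 29.1 × 385) = 181.21 mm.
M_n = C_f(d − h_f/2) + (T − C_f)(d − a_w/2) = 693817 × (715 − 55) + 1725633 × (715 − 90.605) = 457.92 + 1077.48 = 1535.40 × 10⁶ N·mm.
M_n = 1535.40 kN·m.

M_n ≈ 1540 kN·m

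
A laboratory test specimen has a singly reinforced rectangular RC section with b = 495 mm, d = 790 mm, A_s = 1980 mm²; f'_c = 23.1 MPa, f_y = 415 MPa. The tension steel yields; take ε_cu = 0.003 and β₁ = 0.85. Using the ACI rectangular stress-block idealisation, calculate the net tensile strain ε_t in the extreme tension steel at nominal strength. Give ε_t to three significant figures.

ε_t ≈ 0.0208

a = A_s f_y/(0.85 f'_c b) = 84.54 mm.
β₁ = 0.85, so c = a/β₁ = 84.54/0.85 = 99.46 mm.
From the linear strain diagram with ε_cu = 0.003: ε_t = 0.003 (d − c)/c = 0.003 × (790 − 99.46)/99.46 = 0.0208.
Since ε_t ≥ 0.005, the section is tension-controlled.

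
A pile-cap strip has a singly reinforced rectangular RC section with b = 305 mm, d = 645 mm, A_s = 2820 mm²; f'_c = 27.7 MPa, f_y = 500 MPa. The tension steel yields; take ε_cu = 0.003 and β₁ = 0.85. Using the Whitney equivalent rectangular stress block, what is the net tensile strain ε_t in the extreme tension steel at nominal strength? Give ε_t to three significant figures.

a = A_s f_y/(0.85 f'_c b) = 196.35 mm.
β₁ = 0.85, so c = a/β₁ = 196.35/0.85 = 231.00 mm.
From the linear strain diagram with ε_cu = 0.003: ε_t = 0.003 (d − c)/c = 0.003 × (645 − 231.00)/231.00 = 0.00538.
Since ε_t ≥ 0.005, the section is tension-controlled.

ε_t ≈ 0.00538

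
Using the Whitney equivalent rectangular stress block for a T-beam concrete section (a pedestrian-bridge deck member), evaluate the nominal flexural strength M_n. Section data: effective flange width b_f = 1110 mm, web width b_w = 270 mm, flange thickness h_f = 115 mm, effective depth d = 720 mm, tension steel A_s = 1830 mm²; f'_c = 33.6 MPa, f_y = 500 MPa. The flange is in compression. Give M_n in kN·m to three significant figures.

Tension: T = A_s f_y = 1830 × 500 = 915000 N.
Try a within the flange: a = T/(0.85 f'_c b_f) = 915000/(0.85 × 33.6 × 1110) = 28.86 mm.
Since a = 28.86 ≤ h_f = 115 mm, the stress block lies entirely in the flange; analyse as a rectangular beam of width b_f.
M_n = T(d − a/2) = 915000 × (720 − 14.43) = 645.60 × 10⁶ N·mm.
M_n = 645.60 kN·m.

M_n ≈ 646 kN·m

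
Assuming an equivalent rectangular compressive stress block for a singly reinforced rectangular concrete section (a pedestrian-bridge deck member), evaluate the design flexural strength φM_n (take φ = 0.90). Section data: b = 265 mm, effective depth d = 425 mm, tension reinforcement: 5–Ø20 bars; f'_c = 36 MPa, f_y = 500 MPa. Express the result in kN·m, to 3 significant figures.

φM_n ≈ 266 kN·m

A_s = 5 × 314 = 1570 mm².
T = A_s f_y = 1570 × 500 = 785000 N = 785 kN.
From C = T: a = T/(0.85 f'_c b) = 785000/(0.85 × 36 × 265) = 96.81 mm.
M_n = T(d − a/2) = 785 kN × (425 − 48.405) mm = 295.63 kN·m.
φM_n = 0.90 × 295.63 = 266.07 kN·m.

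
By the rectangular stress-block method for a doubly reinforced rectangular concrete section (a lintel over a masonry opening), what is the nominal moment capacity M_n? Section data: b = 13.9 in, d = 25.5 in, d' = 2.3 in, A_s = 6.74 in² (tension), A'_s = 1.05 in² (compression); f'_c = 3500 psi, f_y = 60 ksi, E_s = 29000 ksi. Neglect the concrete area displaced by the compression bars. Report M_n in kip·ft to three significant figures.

M_n ≈ 730 kip·ft

Assume both steels yield.
a = (A_s − A'_s) f_y/(0.85 f'_c b) = (6.74 − 1.05) × 60/(0.85 × 3.5 × 13.9) = 8.256 in.
c = a/β₁ = 8.256/0.85 = 9.713 in; ε'_s = 0.003(c − d')/c = 0.0023 ≥ ε_y = 0.0021, so the compression steel yields.
M_n = (A_s − A'_s) f_y (d − a/2) + A'_s f_y (d − d') = 341.4 × (25.5 − 4.128) + 63 × (25.5 − 2.3) = 7296.4 + 1461.6 = 8758.0 kip·in = 8758.0/12 = 729.83 kip·ft.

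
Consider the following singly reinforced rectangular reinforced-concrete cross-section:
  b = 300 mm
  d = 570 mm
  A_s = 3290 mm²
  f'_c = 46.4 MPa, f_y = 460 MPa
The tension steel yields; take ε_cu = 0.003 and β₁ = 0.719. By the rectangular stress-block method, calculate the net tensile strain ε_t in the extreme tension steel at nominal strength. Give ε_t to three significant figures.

a = A_s f_y/(0.85 f'_c b) = 127.91 mm.
β₁ = 0.719, so c = a/β₁ = 127.91/0.719 = 177.90 mm.
From the linear strain diagram with ε_cu = 0.003: ε_t = 0.003 (d − c)/c = 0.003 × (570 − 177.90)/177.90 = 0.00661.
Since ε_t ≥ 0.005, the section is tension-controlled.

ε_t ≈ 0.00661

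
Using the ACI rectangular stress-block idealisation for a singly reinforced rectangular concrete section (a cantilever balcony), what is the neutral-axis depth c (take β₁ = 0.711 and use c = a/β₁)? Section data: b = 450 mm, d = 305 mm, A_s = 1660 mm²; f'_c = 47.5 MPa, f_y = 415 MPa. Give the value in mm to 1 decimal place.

T = A_s f_y = 1660 × 415 = 688900 N = 688.9 kN.
Setting C = 0.85 f'_c a b equal to T: a = 688900/(0.85 × 47.5 × 450) = 37.917 mm.
With β₁ = 0.711, c = a/β₁ = 37.917/0.711 = 53.3 mm.

c ≈ 53.3 mm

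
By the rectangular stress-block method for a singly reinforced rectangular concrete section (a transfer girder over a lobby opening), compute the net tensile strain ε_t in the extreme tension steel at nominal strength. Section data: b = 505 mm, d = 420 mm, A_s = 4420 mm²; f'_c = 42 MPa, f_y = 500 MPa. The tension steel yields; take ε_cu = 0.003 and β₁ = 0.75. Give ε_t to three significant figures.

ε_t ≈ 0.00471

a = A_s f_y/(0.85 f'_c b) = 122.58 mm.
β₁ = 0.75, so c = a/β₁ = 122.58/0.75 = 163.44 mm.
From the linear strain diagram with ε_cu = 0.003: ε_t = 0.003 (d − c)/c = 0.003 × (420 − 163.44)/163.44 = 0.00471.
ε_t is between 0.004 and 0.005 — transition zone.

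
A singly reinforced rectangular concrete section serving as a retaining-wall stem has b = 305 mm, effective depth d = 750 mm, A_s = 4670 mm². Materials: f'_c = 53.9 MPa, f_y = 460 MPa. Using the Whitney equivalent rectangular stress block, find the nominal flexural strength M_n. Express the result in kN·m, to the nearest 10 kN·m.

M_n ≈ 1450 kN·m

T = A_s f_y = 4670 × 460 = 2148200 N = 2148.2 kN.
From C = T: a = T/(0.85 f'_c b) = 2148200/(0.85 × 53.9 × 305) = 153.73 mm.
M_n = T(d − a/2) = 2148.2 kN × (750 − 76.865) mm = 1446.03 kN·m.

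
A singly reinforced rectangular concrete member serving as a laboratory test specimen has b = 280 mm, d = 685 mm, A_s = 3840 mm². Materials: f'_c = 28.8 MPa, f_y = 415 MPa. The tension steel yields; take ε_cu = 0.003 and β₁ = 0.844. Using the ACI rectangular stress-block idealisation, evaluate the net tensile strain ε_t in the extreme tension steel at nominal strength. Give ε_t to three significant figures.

ε_t ≈ 0.00446

a = A_s f_y/(0.85 f'_c b) = 232.49 mm.
β₁ = 0.844, so c = a/β₁ = 232.49/0.844 = 275.46 mm.
From the linear strain diagram with ε_cu = 0.003: ε_t = 0.003 (d − c)/c = 0.003 × (685 − 275.46)/275.46 = 0.00446.
ε_t is between 0.004 and 0.005 — transition zone.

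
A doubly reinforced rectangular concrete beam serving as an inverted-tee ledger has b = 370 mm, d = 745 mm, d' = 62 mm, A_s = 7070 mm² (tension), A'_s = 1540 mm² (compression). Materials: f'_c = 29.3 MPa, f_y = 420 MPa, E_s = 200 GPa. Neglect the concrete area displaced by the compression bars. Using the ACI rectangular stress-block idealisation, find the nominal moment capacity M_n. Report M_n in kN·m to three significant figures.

Assume both tension and compression steel yield.
Net tension couple steel: A_s − A'_s = 5530 mm².
a = (A_s − A'_s) f_y / (0.85 f'_c b) = 2322600/(0.85 × 29.3 × 370) = 252.05 mm.
c = a/β₁ = 252.05/0.841 = 299.70 mm; ε'_s = 0.003(c − d')/c = 0.0024 ≥ f_y/E_s = 0.0021, so compression steel does yield.
M_n = (A_s − A'_s) f_y (d − a/2) + A'_s f_y (d − d') = [2322600 × (745 − 126.025) + 646800 × (745 − 62)] × 10⁻⁶ = 1437.63 + 441.76 = 1879.39 kN·m.

M_n ≈ 1880 kN·m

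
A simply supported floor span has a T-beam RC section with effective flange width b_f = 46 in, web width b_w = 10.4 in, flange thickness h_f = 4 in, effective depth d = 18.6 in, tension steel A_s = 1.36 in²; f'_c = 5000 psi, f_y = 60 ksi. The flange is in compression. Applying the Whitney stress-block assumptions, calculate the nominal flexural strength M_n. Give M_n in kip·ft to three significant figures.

M_n ≈ 125 kip·ft

Tension: T = A_s f_y = 1.36 × 60 = 81.6 kips.
Try a within the flange: a = T/(0.85 f'_c b_f) = 81.6/(0.85 × 5 × 46) = 0.417 in.
Since a = 0.417 ≤ h_f = 4 in, the stress block lies entirely in the flange; analyse as a rectangular beam of width b_f.
M_n = T(d − a/2) = 81.6 × (18.6 − 0.2085) = 1500.7 kip·in.
M_n = 1500.7/12 = 125.06 kip·ft.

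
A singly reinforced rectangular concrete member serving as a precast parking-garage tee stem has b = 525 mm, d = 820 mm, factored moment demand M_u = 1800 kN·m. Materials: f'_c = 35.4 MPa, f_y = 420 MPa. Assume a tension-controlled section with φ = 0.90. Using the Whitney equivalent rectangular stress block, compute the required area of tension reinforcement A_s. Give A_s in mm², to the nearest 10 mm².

M_n = M_u/φ = 1800/0.90 = 2000 kN·m.
With M_n = 0.85 f'_c a b (d − a/2), solve the quadratic for a:
a = d − √(d² − 2M_n/(0.85 f'_c b)) = 820 − √(820² − 2 × 2000×10⁶/(0.85 × 35.4 × 525)) = 172.55 mm.
A_s = 0.85 f'_c a b / f_y = 0.85 × 35.4 × 172.55 × 525 / 420 = 6490.0 mm².

A_s ≈ 6490 mm²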